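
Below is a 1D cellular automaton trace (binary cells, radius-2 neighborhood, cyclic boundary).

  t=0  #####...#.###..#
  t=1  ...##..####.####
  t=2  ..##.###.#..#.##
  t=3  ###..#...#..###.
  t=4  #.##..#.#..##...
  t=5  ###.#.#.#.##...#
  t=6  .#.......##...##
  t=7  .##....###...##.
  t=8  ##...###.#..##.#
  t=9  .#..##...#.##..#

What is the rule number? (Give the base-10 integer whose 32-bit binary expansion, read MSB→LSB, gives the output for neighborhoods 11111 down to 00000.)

1389890030

  #####|.  b31=0 t=0,i=1
  ####.|#  b30=1 t=0,i=3
  ###.#|.  b29=0 t=1,i=10
  ###..|#  b28=1 t=0,i=4
  ##.##|.  b27=0 t=1,i=11
  ##.#.|.  b26=0 t=2,i=8
  ##..#|#  b25=1 t=0,i=13
  ##...|.  b24=0 t=0,i=5
  #.###|#  b23=1 t=0,i=10
  #.##.|#  b22=1 t=2,i=14
  #.#.#|.  b21=0 t=5,i=4
  #.#..|#  b20=1 t=2,i=9
  #..##|#  b19=1 t=0,i=14
  #..#.|.  b18=0 t=2,i=11
  #...#|.  b17=0 t=0,i=6
  #....|.  b16=0 t=6,i=3
  .####|.  b15=0 t=0,i=0
  .###.|.  b14=0 t=0,i=11
  .##.#|.  b13=0 t=2,i=3
  .##..|.  b12=0 t=1,i=4
  .#.##|#  b11=1 t=0,i=9
  .#.#.|.  b10=0 t=4,i=7
  .#..#|.  b9=0 t=2,i=10
  .#...|#  b8=1 t=3,i=6
  ..###|#  b7=1 t=0,i=15
  ..##.|#  b6=1 t=1,i=3
  ..#.#|#  b5=1 t=0,i=8
  ..#..|.  b4=0 t=3,i=5
  ...##|#  b3=1 t=1,i=2
  ...#.|#  b2=1 t=0,i=7
  ....#|#  b1=1 t=6,i=7
  .....|.  b0=0 t=6,i=4
  bits 01010010110110000000100111101110 = 1389890030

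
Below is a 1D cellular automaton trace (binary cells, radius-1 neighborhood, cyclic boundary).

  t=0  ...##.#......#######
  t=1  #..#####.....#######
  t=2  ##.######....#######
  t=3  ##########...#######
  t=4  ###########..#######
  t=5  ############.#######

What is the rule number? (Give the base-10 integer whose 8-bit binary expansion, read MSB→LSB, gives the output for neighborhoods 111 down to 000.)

  [7] ### => #  t=0,i=14
  [6] ##. => #  t=0,i=4
  [5] #.# => #  t=0,i=5
  [4] #.. => #  t=0,i=0
  [3] .## => #  t=0,i=3
  [2] .#. => #  t=0,i=6
  [1] ..# => .  t=0,i=2
  [0] ... => .  t=0,i=1
  bits 11111100 = 252

252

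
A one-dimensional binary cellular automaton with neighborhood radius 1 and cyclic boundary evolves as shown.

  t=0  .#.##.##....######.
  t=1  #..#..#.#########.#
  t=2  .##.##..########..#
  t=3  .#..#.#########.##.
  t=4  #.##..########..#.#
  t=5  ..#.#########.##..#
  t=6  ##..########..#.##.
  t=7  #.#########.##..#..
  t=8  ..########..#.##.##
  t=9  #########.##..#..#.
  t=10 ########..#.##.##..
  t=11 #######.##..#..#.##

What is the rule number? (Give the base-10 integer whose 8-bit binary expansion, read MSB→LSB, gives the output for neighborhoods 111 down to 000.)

  ###|#  b7=1 t=0,i=13
  ##.|.  b6=0 t=0,i=4
  #.#|.  b5=0 t=0,i=2
  #..|#  b4=1 t=0,i=8
  .##|#  b3=1 t=0,i=3
  .#.|.  b2=0 t=0,i=1
  ..#|#  b1=1 t=0,i=0
  ...|#  b0=1 t=0,i=9
  bits 10011011 = 155

155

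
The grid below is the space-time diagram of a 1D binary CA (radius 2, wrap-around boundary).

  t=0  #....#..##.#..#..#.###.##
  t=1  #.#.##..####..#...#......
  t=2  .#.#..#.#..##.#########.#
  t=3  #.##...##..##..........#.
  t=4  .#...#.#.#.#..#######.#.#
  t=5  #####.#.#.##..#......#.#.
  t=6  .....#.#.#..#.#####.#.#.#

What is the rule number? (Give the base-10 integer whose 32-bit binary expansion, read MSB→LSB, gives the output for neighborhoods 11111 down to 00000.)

  #####|.  b31=0 t=2,i=16
  ####.|.  b30=0 t=1,i=10
  ###.#|.  b29=0 t=0,i=21
  ###..|#  b28=1 t=0,i=0
  ##.##|.  b27=0 t=0,i=22
  ##.#.|#  b26=1 t=0,i=10
  ##..#|#  b25=1 t=1,i=6
  ##...|.  b24=0 t=0,i=1
  #.###|.  b23=0 t=0,i=19
  #.##.|.  b22=0 t=1,i=4
  #.#.#|.  b21=0 t=1,i=2
  #.#..|#  b20=1 t=0,i=11
  #..##|.  b19=0 t=0,i=7
  #..#.|.  b18=0 t=0,i=13
  #...#|#  b17=1 t=1,i=16
  #....|#  b16=1 t=0,i=2
  .####|.  b15=0 t=1,i=9
  .###.|.  b14=0 t=0,i=20
  .##.#|#  b13=1 t=0,i=9
  .##..|.  b12=0 t=1,i=5
  .#.##|#  b11=1 t=0,i=18
  .#.#.|#  b10=1 t=1,i=1
  .#..#|.  b9=0 t=0,i=6
  .#...|#  b8=1 t=1,i=15
  ..###|#  b7=1 t=1,i=8
  ..##.|#  b6=1 t=0,i=8
  ..#.#|.  b5=0 t=0,i=17
  ..#..|#  b4=1 t=0,i=5
  ...##|.  b3=0 t=3,i=6
  ...#.|#  b2=1 t=0,i=4
  ....#|.  b1=0 t=0,i=3
  .....|#  b0=1 t=1,i=21
  bits 00010110000100110010110111010101 = 370355669

370355669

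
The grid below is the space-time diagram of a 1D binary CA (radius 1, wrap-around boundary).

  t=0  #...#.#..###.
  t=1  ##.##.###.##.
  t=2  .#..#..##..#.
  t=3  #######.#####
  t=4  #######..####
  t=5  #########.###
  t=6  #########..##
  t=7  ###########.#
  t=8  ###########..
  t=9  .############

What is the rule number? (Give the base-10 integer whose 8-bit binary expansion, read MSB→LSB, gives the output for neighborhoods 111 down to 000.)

214

  [7] ### => #  t=0,i=10
  [6] ##. => #  t=0,i=11
  [5] #.# => .  t=0,i=5
  [4] #.. => #  t=0,i=1
  [3] .## => .  t=0,i=9
  [2] .#. => #  t=0,i=0
  [1] ..# => #  t=0,i=3
  [0] ... => .  t=0,i=2
  bits 11010110 = 214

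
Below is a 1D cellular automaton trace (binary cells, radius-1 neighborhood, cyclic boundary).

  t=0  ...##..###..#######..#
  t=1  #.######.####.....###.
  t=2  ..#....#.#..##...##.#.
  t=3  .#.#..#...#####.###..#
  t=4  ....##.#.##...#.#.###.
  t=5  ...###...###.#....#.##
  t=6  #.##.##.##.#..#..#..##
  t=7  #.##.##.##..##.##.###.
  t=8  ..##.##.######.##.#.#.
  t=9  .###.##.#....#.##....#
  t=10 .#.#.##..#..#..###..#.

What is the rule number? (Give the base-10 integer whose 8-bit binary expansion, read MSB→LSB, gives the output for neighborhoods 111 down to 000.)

  nb ###: next=.  (t=0,i=8, bit7=0)
  nb ##.: next=#  (t=0,i=4, bit6=1)
  nb #.#: next=.  (t=1,i=1, bit5=0)
  nb #..: next=#  (t=0,i=0, bit4=1)
  nb .##: next=#  (t=0,i=3, bit3=1)
  nb .#.: next=.  (t=0,i=21, bit2=0)
  nb ..#: next=#  (t=0,i=2, bit1=1)
  nb ...: next=.  (t=0,i=1, bit0=0)
  bits 01011010 = 90

90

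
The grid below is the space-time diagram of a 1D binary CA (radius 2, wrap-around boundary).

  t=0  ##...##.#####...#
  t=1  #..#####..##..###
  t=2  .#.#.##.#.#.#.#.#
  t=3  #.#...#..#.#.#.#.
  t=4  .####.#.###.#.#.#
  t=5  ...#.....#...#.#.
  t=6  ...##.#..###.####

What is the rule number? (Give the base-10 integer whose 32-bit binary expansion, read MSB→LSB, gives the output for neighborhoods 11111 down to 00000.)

3390465529

  ##### -> #   bit 31 = 1  t=0,i=10
  ####. -> #   bit 30 = 1  t=0,i=11
  ###.# -> .   bit 29 = 0  t=4,i=4
  ###.. -> .   bit 28 = 0  t=0,i=1
  ##.## -> #   bit 27 = 1  t=0,i=7
  ##.#. -> .   bit 26 = 0  t=2,i=7
  ##..# -> #   bit 25 = 1  t=1,i=1
  ##... -> .   bit 24 = 0  t=0,i=2
  #.### -> .   bit 23 = 0  t=0,i=8
  #.##. -> .   bit 22 = 0  t=2,i=5
  #.#.# -> .   bit 21 = 0  t=2,i=1
  #.#.. -> #   bit 20 = 1  t=3,i=2
  #..## -> .   bit 19 = 0  t=1,i=2
  #..#. -> #   bit 18 = 1  t=3,i=8
  #...# -> #   bit 17 = 1  t=0,i=3
  #.... -> .   bit 16 = 0  t=5,i=0
  .#### -> .   bit 15 = 0  t=0,i=9
  .###. -> #   bit 14 = 1  t=0,i=0
  .##.# -> #   bit 13 = 1  t=0,i=6
  .##.. -> .   bit 12 = 0  t=1,i=11
  .#.## -> .   bit 11 = 0  t=2,i=4
  .#.#. -> #   bit 10 = 1  t=2,i=0
  .#..# -> .   bit 9 = 0  t=3,i=7
  .#... -> #   bit 8 = 1  t=3,i=3
  ..### -> #   bit 7 = 1  t=0,i=16
  ..##. -> #   bit 6 = 1  t=0,i=5
  ..#.# -> #   bit 5 = 1  t=3,i=9
  ..#.. -> #   bit 4 = 1  t=3,i=6
  ...## -> #   bit 3 = 1  t=0,i=4
  ...#. -> .   bit 2 = 0  t=3,i=5
  ....# -> .   bit 1 = 0  t=5,i=1
  ..... -> #   bit 0 = 1  t=5,i=6
  bits 11001010000101100110010111111001 = 3390465529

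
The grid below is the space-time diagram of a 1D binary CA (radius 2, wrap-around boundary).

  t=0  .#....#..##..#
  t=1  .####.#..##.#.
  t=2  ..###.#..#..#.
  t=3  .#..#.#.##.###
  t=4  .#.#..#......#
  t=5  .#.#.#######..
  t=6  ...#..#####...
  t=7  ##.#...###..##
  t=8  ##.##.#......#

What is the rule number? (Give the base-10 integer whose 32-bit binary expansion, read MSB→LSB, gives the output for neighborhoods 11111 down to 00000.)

  nb #####: next=#  (t=5,i=7, bit31=1)
  nb ####.: next=#  (t=1,i=3, bit30=1)
  nb ###.#: next=#  (t=1,i=4, bit29=1)
  nb ###..: next=.  (t=5,i=11, bit28=0)
  nb ##.##: next=.  (t=3,i=10, bit27=0)
  nb ##.#.: next=.  (t=1,i=5, bit26=0)
  nb ##..#: next=.  (t=0,i=11, bit25=0)
  nb ##...: next=.  (t=5,i=12, bit24=0)
  nb #.###: next=.  (t=3,i=11, bit23=0)
  nb #.##.: next=.  (t=3,i=8, bit22=0)
  nb #.#.#: next=#  (t=3,i=6, bit21=1)
  nb #.#..: next=#  (t=0,i=1, bit20=1)
  nb #..##: next=.  (t=0,i=8, bit19=0)
  nb #..#.: next=#  (t=0,i=12, bit18=1)
  nb #...#: next=.  (t=2,i=0, bit17=0)
  nb #....: next=#  (t=0,i=3, bit16=1)
  nb .####: next=#  (t=1,i=2, bit15=1)
  nb .###.: next=.  (t=2,i=3, bit14=0)
  nb .##.#: next=.  (t=1,i=10, bit13=0)
  nb .##..: next=#  (t=0,i=10, bit12=1)
  nb .#.##: next=.  (t=3,i=7, bit11=0)
  nb .#.#.: next=.  (t=0,i=0, bit10=0)
  nb .#..#: next=.  (t=0,i=7, bit9=0)
  nb .#...: next=#  (t=0,i=2, bit8=1)
  nb ..###: next=.  (t=1,i=1, bit7=0)
  nb ..##.: next=#  (t=0,i=9, bit6=1)
  nb ..#.#: next=.  (t=0,i=13, bit5=0)
  nb ..#..: next=#  (t=0,i=6, bit4=1)
  nb ...##: next=#  (t=2,i=1, bit3=1)
  nb ...#.: next=.  (t=0,i=5, bit2=0)
  nb ....#: next=#  (t=0,i=4, bit1=1)
  nb .....: next=#  (t=4,i=9, bit0=1)
  bits 11100000001101011001000101011011 = 3761607003

3761607003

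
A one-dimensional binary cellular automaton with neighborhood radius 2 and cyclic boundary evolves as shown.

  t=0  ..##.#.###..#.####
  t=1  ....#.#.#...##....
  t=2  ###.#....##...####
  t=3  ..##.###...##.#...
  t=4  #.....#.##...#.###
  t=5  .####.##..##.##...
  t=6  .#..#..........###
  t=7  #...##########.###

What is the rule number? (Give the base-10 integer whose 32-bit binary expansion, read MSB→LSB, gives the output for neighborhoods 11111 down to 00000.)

620972467

  ##### -> .   bit 31 = 0  t=2,i=0
  ####. -> .   bit 30 = 0  t=0,i=16
  ###.# -> #   bit 29 = 1  t=2,i=2
  ###.. -> .   bit 28 = 0  t=0,i=9
  ##.## -> .   bit 27 = 0  t=3,i=4
  ##.#. -> #   bit 26 = 1  t=0,i=4
  ##..# -> .   bit 25 = 0  t=0,i=0
  ##... -> #   bit 24 = 1  t=1,i=14
  #.### -> .   bit 23 = 0  t=0,i=7
  #.##. -> .   bit 22 = 0  t=4,i=8
  #.#.# -> .   bit 21 = 0  t=0,i=5
  #.#.. -> .   bit 20 = 0  t=1,i=8
  #..## -> .   bit 19 = 0  t=0,i=1
  #..#. -> .   bit 18 = 0  t=0,i=11
  #...# -> #   bit 17 = 1  t=1,i=10
  #.... -> #   bit 16 = 1  t=1,i=15
  .#### -> .   bit 15 = 0  t=0,i=15
  .###. -> #   bit 14 = 1  t=0,i=8
  .##.# -> .   bit 13 = 0  t=0,i=3
  .##.. -> .   bit 12 = 0  t=1,i=13
  .#.## -> #   bit 11 = 1  t=0,i=6
  .#.#. -> .   bit 10 = 0  t=1,i=5
  .#..# -> .   bit 9 = 0  t=6,i=2
  .#... -> #   bit 8 = 1  t=1,i=9
  ..### -> #   bit 7 = 1  t=2,i=14
  ..##. -> .   bit 6 = 0  t=0,i=2
  ..#.# -> #   bit 5 = 1  t=0,i=12
  ..#.. -> #   bit 4 = 1  t=6,i=4
  ...## -> .   bit 3 = 0  t=1,i=11
  ...#. -> .   bit 2 = 0  t=1,i=3
  ....# -> #   bit 1 = 1  t=1,i=2
  ..... -> #   bit 0 = 1  t=1,i=0
  bits 00100101000000110100100110110011 = 620972467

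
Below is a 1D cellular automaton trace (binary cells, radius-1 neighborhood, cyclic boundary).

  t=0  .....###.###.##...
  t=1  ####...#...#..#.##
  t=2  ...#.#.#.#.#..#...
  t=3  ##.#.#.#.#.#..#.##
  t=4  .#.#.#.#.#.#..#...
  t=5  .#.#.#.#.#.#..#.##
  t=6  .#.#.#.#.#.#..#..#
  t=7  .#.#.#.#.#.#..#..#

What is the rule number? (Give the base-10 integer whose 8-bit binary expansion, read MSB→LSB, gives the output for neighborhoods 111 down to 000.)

  ###|.  b7=0 t=0,i=6
  ##.|#  b6=1 t=0,i=7
  #.#|.  b5=0 t=0,i=8
  #..|.  b4=0 t=0,i=15
  .##|.  b3=0 t=0,i=5
  .#.|#  b2=1 t=1,i=7
  ..#|.  b1=0 t=0,i=4
  ...|#  b0=1 t=0,i=0
  bits 01000101 = 69

69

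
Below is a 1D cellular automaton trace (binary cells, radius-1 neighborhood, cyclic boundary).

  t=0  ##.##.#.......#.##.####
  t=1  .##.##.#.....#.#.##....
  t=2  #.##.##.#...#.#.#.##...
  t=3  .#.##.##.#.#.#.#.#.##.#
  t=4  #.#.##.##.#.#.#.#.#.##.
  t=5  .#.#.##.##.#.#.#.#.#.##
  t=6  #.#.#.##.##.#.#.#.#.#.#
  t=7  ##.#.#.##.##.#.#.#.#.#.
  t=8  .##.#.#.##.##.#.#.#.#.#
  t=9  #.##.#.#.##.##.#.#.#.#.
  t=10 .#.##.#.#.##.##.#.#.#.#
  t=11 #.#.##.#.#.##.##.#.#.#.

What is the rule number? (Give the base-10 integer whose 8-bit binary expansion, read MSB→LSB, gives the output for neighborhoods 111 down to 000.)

  ### -> .   bit 7 = 0  t=0,i=0
  ##. -> #   bit 6 = 1  t=0,i=1
  #.# -> #   bit 5 = 1  t=0,i=2
  #.. -> #   bit 4 = 1  t=0,i=7
  .## -> .   bit 3 = 0  t=0,i=3
  .#. -> .   bit 2 = 0  t=0,i=6
  ..# -> #   bit 1 = 1  t=0,i=13
  ... -> .   bit 0 = 0  t=0,i=8
  bits 01110010 = 114

114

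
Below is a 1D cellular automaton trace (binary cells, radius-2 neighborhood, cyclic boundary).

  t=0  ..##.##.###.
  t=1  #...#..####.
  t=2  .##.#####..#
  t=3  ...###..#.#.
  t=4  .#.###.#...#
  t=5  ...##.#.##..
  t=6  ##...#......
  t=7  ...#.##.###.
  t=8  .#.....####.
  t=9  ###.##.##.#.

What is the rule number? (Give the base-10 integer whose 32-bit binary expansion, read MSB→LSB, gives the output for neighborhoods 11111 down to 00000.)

  nb #####: next=.  (t=2,i=6, bit31=0)
  nb ####.: next=.  (t=1,i=9, bit30=0)
  nb ###.#: next=.  (t=1,i=10, bit29=0)
  nb ###..: next=#  (t=0,i=10, bit28=1)
  nb ##.##: next=#  (t=0,i=4, bit27=1)
  nb ##.#.: next=#  (t=1,i=11, bit26=1)
  nb ##..#: next=.  (t=2,i=9, bit25=0)
  nb ##...: next=.  (t=0,i=11, bit24=0)
  nb #.###: next=#  (t=0,i=8, bit23=1)
  nb #.##.: next=.  (t=0,i=5, bit22=0)
  nb #.#.#: next=.  (t=4,i=1, bit21=0)
  nb #.#..: next=.  (t=1,i=0, bit20=0)
  nb #..##: next=#  (t=1,i=6, bit19=1)
  nb #..#.: next=#  (t=2,i=10, bit18=1)
  nb #...#: next=#  (t=0,i=0, bit17=1)
  nb #....: next=.  (t=3,i=0, bit16=0)
  nb .####: next=#  (t=1,i=8, bit15=1)
  nb .###.: next=#  (t=0,i=9, bit14=1)
  nb .##.#: next=.  (t=0,i=3, bit13=0)
  nb .##..: next=.  (t=5,i=9, bit12=0)
  nb .#.##: next=.  (t=2,i=0, bit11=0)
  nb .#.#.: next=.  (t=3,i=9, bit10=0)
  nb .#..#: next=#  (t=1,i=5, bit9=1)
  nb .#...: next=#  (t=1,i=1, bit8=1)
  nb ..###: next=#  (t=1,i=7, bit7=1)
  nb ..##.: next=.  (t=0,i=2, bit6=0)
  nb ..#.#: next=.  (t=2,i=11, bit5=0)
  nb ..#..: next=#  (t=1,i=4, bit4=1)
  nb ...##: next=.  (t=0,i=1, bit3=0)
  nb ...#.: next=.  (t=1,i=3, bit2=0)
  nb ....#: next=#  (t=3,i=1, bit1=1)
  nb .....: next=#  (t=5,i=0, bit0=1)
  bits 00011100100011101100001110010011 = 479118227

479118227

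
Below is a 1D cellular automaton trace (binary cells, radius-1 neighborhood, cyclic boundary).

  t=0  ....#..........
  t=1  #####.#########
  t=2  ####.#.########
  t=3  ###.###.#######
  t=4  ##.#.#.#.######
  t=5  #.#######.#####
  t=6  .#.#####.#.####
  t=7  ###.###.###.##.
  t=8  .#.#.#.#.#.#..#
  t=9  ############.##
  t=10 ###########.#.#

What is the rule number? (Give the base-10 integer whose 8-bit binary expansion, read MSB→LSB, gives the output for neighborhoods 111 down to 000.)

167

  ###|#  b7=1 t=1,i=0
  ##.|.  b6=0 t=1,i=4
  #.#|#  b5=1 t=1,i=5
  #..|.  b4=0 t=0,i=5
  .##|.  b3=0 t=1,i=6
  .#.|#  b2=1 t=0,i=4
  ..#|#  b1=1 t=0,i=3
  ...|#  b0=1 t=0,i=0
  bits 10100111 = 167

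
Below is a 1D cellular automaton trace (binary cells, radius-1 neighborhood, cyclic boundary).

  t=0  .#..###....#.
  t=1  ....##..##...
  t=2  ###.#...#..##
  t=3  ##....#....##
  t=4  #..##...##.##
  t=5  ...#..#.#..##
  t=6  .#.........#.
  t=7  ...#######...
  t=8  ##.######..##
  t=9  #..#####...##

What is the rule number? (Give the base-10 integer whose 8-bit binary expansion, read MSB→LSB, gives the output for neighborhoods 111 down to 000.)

137

  ### -> #   bit 7 = 1  t=0,i=5
  ##. -> .   bit 6 = 0  t=0,i=6
  #.# -> .   bit 5 = 0  t=2,i=3
  #.. -> .   bit 4 = 0  t=0,i=2
  .## -> #   bit 3 = 1  t=0,i=4
  .#. -> .   bit 2 = 0  t=0,i=1
  ..# -> .   bit 1 = 0  t=0,i=0
  ... -> #   bit 0 = 1  t=0,i=8
  bits 10001001 = 137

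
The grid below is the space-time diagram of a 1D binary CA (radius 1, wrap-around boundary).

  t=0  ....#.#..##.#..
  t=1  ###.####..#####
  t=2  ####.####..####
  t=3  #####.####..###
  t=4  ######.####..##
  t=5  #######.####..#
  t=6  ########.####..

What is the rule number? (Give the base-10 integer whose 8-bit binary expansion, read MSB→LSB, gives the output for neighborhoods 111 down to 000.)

  nb ###: next=#  (t=1,i=0, bit7=1)
  nb ##.: next=#  (t=0,i=10, bit6=1)
  nb #.#: next=#  (t=0,i=5, bit5=1)
  nb #..: next=#  (t=0,i=7, bit4=1)
  nb .##: next=.  (t=0,i=9, bit3=0)
  nb .#.: next=#  (t=0,i=4, bit2=1)
  nb ..#: next=.  (t=0,i=3, bit1=0)
  nb ...: next=#  (t=0,i=0, bit0=1)
  bits 11110101 = 245

245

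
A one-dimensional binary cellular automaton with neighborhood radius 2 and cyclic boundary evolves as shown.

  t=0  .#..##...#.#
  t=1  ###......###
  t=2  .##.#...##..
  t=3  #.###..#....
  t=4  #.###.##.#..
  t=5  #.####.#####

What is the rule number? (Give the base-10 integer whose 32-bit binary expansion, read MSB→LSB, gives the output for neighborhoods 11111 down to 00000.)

2092263096

  [31] ##### => .  t=1,i=0
  [30] ####. => #  t=1,i=1
  [29] ###.# => #  t=4,i=4
  [28] ###.. => #  t=1,i=2
  [27] ##.## => #  t=4,i=5
  [26] ##.#. => #  t=2,i=3
  [25] ##..# => .  t=3,i=5
  [24] ##... => .  t=0,i=6
  [23] #.### => #  t=3,i=2
  [22] #.##. => .  t=4,i=6
  [21] #.#.# => #  t=0,i=11
  [20] #.#.. => #  t=0,i=1
  [19] #..## => .  t=0,i=3
  [18] #..#. => #  t=3,i=6
  [17] #...# => .  t=0,i=7
  [16] #.... => #  t=1,i=4
  [15] .#### => .  t=1,i=10
  [14] .###. => #  t=3,i=3
  [13] .##.# => #  t=2,i=2
  [12] .##.. => .  t=0,i=5
  [11] .#.## => .  t=3,i=1
  [10] .#.#. => #  t=0,i=0
  [9] .#..# => #  t=0,i=2
  [8] .#... => .  t=2,i=5
  [7] ..### => #  t=1,i=9
  [6] ..##. => .  t=0,i=4
  [5] ..#.# => #  t=0,i=9
  [4] ..#.. => #  t=3,i=7
  [3] ...## => #  t=1,i=8
  [2] ...#. => .  t=0,i=8
  [1] ....# => .  t=1,i=7
  [0] ..... => .  t=1,i=5
  bits 01111100101101010110011010111000 = 2092263096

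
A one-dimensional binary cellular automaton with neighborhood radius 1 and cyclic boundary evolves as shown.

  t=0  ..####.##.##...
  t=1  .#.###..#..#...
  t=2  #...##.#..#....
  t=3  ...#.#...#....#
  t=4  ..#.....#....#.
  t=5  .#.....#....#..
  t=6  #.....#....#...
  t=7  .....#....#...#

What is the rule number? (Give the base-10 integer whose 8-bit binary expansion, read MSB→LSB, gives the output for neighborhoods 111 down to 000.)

194

  ###|#  b7=1 t=0,i=3
  ##.|#  b6=1 t=0,i=5
  #.#|.  b5=0 t=0,i=6
  #..|.  b4=0 t=0,i=12
  .##|.  b3=0 t=0,i=2
  .#.|.  b2=0 t=1,i=1
  ..#|#  b1=1 t=0,i=1
  ...|.  b0=0 t=0,i=0
  bits 11000010 = 194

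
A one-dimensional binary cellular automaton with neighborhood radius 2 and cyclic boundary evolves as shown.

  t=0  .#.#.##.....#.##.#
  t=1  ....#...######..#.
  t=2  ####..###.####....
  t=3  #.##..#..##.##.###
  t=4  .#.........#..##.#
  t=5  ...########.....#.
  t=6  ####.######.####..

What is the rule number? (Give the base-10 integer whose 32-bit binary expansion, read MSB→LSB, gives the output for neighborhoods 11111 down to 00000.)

3699574959

  nb #####: next=#  (t=1,i=10, bit31=1)
  nb ####.: next=#  (t=1,i=12, bit30=1)
  nb ###.#: next=.  (t=2,i=8, bit29=0)
  nb ###..: next=#  (t=1,i=13, bit28=1)
  nb ##.##: next=#  (t=2,i=9, bit27=1)
  nb ##.#.: next=#  (t=0,i=16, bit26=1)
  nb ##..#: next=.  (t=1,i=14, bit25=0)
  nb ##...: next=.  (t=0,i=7, bit24=0)
  nb #.###: next=#  (t=2,i=10, bit23=1)
  nb #.##.: next=.  (t=0,i=5, bit22=0)
  nb #.#.#: next=.  (t=0,i=1, bit21=0)
  nb #.#..: next=.  (t=4,i=1, bit20=0)
  nb #..##: next=.  (t=2,i=5, bit19=0)
  nb #..#.: next=.  (t=1,i=15, bit18=0)
  nb #...#: next=#  (t=1,i=6, bit17=1)
  nb #....: next=#  (t=0,i=8, bit16=1)
  nb .####: next=.  (t=1,i=9, bit15=0)
  nb .###.: next=.  (t=2,i=7, bit14=0)
  nb .##.#: next=.  (t=0,i=15, bit13=0)
  nb .##..: next=.  (t=0,i=6, bit12=0)
  nb .#.##: next=#  (t=0,i=4, bit11=1)
  nb .#.#.: next=.  (t=0,i=0, bit10=0)
  nb .#..#: next=.  (t=3,i=7, bit9=0)
  nb .#...: next=.  (t=1,i=5, bit8=0)
  nb ..###: next=#  (t=1,i=8, bit7=1)
  nb ..##.: next=.  (t=3,i=9, bit6=0)
  nb ..#.#: next=#  (t=0,i=12, bit5=1)
  nb ..#..: next=.  (t=1,i=4, bit4=0)
  nb ...##: next=#  (t=1,i=7, bit3=1)
  nb ...#.: next=#  (t=0,i=11, bit2=1)
  nb ....#: next=#  (t=0,i=10, bit1=1)
  nb .....: next=#  (t=0,i=9, bit0=1)
  bits 11011100100000110000100010101111 = 3699574959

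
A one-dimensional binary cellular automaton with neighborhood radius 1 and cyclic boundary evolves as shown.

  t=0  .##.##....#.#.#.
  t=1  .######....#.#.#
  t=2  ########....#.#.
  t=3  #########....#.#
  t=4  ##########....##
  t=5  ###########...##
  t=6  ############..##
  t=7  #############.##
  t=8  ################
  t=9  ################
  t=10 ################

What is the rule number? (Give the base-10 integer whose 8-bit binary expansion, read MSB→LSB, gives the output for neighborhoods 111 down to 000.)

  ### -> #   bit 7 = 1  t=1,i=2
  ##. -> #   bit 6 = 1  t=0,i=2
  #.# -> #   bit 5 = 1  t=0,i=3
  #.. -> #   bit 4 = 1  t=0,i=6
  .## -> #   bit 3 = 1  t=0,i=1
  .#. -> .   bit 2 = 0  t=0,i=10
  ..# -> .   bit 1 = 0  t=0,i=0
  ... -> .   bit 0 = 0  t=0,i=7
  bits 11111000 = 248

248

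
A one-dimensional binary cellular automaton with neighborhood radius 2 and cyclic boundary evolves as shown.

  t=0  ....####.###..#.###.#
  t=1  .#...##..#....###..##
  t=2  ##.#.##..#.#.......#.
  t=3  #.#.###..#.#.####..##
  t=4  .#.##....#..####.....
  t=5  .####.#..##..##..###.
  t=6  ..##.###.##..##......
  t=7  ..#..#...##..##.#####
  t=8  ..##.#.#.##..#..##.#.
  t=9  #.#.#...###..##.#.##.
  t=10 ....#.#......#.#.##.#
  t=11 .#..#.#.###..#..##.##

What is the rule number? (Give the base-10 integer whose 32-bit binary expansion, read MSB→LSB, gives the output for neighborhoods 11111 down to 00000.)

1154718321

  ##### -> .   bit 31 = 0  t=7,i=18
  ####. -> #   bit 30 = 1  t=0,i=6
  ###.# -> .   bit 29 = 0  t=0,i=7
  ###.. -> .   bit 28 = 0  t=0,i=11
  ##.## -> .   bit 27 = 0  t=0,i=8
  ##.#. -> #   bit 26 = 1  t=0,i=19
  ##..# -> .   bit 25 = 0  t=0,i=12
  ##... -> .   bit 24 = 0  t=4,i=5
  #.### -> #   bit 23 = 1  t=0,i=9
  #.##. -> #   bit 22 = 1  t=2,i=0
  #.#.# -> .   bit 21 = 0  t=2,i=3
  #.#.. -> #   bit 20 = 1  t=0,i=20
  #..## -> .   bit 19 = 0  t=1,i=18
  #..#. -> .   bit 18 = 0  t=0,i=13
  #...# -> #   bit 17 = 1  t=1,i=3
  #.... -> #   bit 16 = 1  t=0,i=1
  .#### -> #   bit 15 = 1  t=0,i=5
  .###. -> .   bit 14 = 0  t=0,i=10
  .##.# -> .   bit 13 = 0  t=1,i=20
  .##.. -> #   bit 12 = 1  t=1,i=6
  .#.## -> #   bit 11 = 1  t=0,i=15
  .#.#. -> .   bit 10 = 0  t=2,i=10
  .#..# -> #   bit 9 = 1  t=4,i=10
  .#... -> .   bit 8 = 0  t=0,i=0
  ..### -> .   bit 7 = 0  t=0,i=4
  ..##. -> #   bit 6 = 1  t=1,i=5
  ..#.# -> #   bit 5 = 1  t=0,i=14
  ..#.. -> #   bit 4 = 1  t=1,i=9
  ...## -> .   bit 3 = 0  t=0,i=3
  ...#. -> .   bit 2 = 0  t=2,i=18
  ....# -> .   bit 1 = 0  t=0,i=2
  ..... -> #   bit 0 = 1  t=2,i=14
  bits 01000100110100111001101001110001 = 1154718321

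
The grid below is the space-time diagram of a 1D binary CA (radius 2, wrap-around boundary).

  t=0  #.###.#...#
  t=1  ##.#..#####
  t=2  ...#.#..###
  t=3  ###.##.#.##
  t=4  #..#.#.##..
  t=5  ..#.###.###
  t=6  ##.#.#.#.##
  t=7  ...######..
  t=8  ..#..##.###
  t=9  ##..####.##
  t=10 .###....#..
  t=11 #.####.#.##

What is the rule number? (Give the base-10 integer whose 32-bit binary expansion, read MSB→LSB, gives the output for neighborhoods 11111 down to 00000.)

2604629324

  ##### -> #   bit 31 = 1  t=1,i=8
  ####. -> .   bit 30 = 0  t=1,i=0
  ###.# -> .   bit 29 = 0  t=0,i=4
  ###.. -> #   bit 28 = 1  t=2,i=10
  ##.## -> #   bit 27 = 1  t=0,i=1
  ##.#. -> .   bit 26 = 0  t=0,i=5
  ##..# -> #   bit 25 = 1  t=4,i=9
  ##... -> #   bit 24 = 1  t=2,i=0
  #.### -> .   bit 23 = 0  t=0,i=2
  #.##. -> .   bit 22 = 0  t=3,i=4
  #.#.# -> #   bit 21 = 1  t=3,i=7
  #.#.. -> #   bit 20 = 1  t=0,i=6
  #..## -> #   bit 19 = 1  t=1,i=5
  #..#. -> #   bit 18 = 1  t=4,i=2
  #...# -> #   bit 17 = 1  t=0,i=8
  #.... -> #   bit 16 = 1  t=7,i=10
  .#### -> .   bit 15 = 0  t=1,i=7
  .###. -> #   bit 14 = 1  t=0,i=3
  .##.# -> #   bit 13 = 1  t=0,i=0
  .##.. -> #   bit 12 = 1  t=4,i=8
  .#.## -> #   bit 11 = 1  t=3,i=8
  .#.#. -> #   bit 10 = 1  t=2,i=4
  .#..# -> .   bit 9 = 0  t=1,i=4
  .#... -> #   bit 8 = 1  t=0,i=7
  ..### -> .   bit 7 = 0  t=1,i=6
  ..##. -> #   bit 6 = 1  t=0,i=10
  ..#.# -> .   bit 5 = 0  t=2,i=3
  ..#.. -> .   bit 4 = 0  t=4,i=0
  ...## -> #   bit 3 = 1  t=0,i=9
  ...#. -> #   bit 2 = 1  t=2,i=2
  ....# -> .   bit 1 = 0  t=7,i=1
  ..... -> .   bit 0 = 0  t=7,i=0
  bits 10011011001111110111110101001100 = 2604629324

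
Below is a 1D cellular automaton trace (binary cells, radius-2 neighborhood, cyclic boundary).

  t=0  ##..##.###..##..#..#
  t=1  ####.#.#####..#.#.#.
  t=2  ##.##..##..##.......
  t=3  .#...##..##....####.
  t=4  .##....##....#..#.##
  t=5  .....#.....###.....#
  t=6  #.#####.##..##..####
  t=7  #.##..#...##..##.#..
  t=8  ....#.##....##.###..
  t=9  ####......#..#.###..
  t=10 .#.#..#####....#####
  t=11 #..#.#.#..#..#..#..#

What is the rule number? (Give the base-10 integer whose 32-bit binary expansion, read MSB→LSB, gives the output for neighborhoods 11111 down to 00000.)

915988759

  [31] ##### => .  t=1,i=9
  [30] ####. => .  t=1,i=2
  [29] ###.# => #  t=1,i=3
  [28] ###.. => #  t=0,i=1
  [27] ##.## => .  t=0,i=6
  [26] ##.#. => #  t=1,i=4
  [25] ##..# => #  t=0,i=2
  [24] ##... => .  t=2,i=13
  [23] #.### => #  t=0,i=7
  [22] #.##. => .  t=2,i=3
  [21] #.#.# => .  t=1,i=5
  [20] #.#.. => #  t=7,i=17
  [19] #..## => #  t=0,i=3
  [18] #..#. => .  t=0,i=15
  [17] #...# => .  t=3,i=3
  [16] #.... => .  t=2,i=14
  [15] .#### => #  t=1,i=1
  [14] .###. => #  t=0,i=0
  [13] .##.# => #  t=0,i=5
  [12] .##.. => .  t=0,i=13
  [11] .#.## => .  t=1,i=6
  [10] .#.#. => .  t=1,i=15
  [9] .#..# => .  t=0,i=17
  [8] .#... => #  t=3,i=2
  [7] ..### => .  t=0,i=19
  [6] ..##. => .  t=0,i=4
  [5] ..#.# => .  t=1,i=14
  [4] ..#.. => #  t=0,i=16
  [3] ...## => .  t=2,i=19
  [2] ...#. => #  t=4,i=12
  [1] ....# => #  t=2,i=18
  [0] ..... => #  t=2,i=15
  bits 00110110100110001110000100010111 = 915988759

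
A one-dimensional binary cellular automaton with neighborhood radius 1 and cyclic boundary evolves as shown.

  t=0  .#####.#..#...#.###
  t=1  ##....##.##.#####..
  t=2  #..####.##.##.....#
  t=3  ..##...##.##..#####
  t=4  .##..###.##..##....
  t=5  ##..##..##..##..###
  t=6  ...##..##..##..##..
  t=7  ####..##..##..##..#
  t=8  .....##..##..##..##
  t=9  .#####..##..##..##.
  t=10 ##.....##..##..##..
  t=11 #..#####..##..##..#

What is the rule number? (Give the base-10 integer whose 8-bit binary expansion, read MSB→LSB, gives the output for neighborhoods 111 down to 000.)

47

  ### -> .   bit 7 = 0  t=0,i=2
  ##. -> .   bit 6 = 0  t=0,i=5
  #.# -> #   bit 5 = 1  t=0,i=0
  #.. -> .   bit 4 = 0  t=0,i=8
  .## -> #   bit 3 = 1  t=0,i=1
  .#. -> #   bit 2 = 1  t=0,i=7
  ..# -> #   bit 1 = 1  t=0,i=9
  ... -> #   bit 0 = 1  t=0,i=12
  bits 00101111 = 47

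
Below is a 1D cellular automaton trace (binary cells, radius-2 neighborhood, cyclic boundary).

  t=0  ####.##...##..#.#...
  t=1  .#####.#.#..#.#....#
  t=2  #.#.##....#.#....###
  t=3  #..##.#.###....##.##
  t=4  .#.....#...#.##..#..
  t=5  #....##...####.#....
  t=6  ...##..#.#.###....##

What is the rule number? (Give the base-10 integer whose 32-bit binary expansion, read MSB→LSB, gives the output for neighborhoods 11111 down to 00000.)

  [31] ##### => .  t=1,i=3
  [30] ####. => #  t=0,i=2
  [29] ###.# => #  t=0,i=3
  [28] ###.. => .  t=3,i=0
  [27] ##.## => #  t=0,i=4
  [26] ##.#. => .  t=1,i=6
  [25] ##..# => #  t=0,i=12
  [24] ##... => #  t=0,i=7
  [23] #.### => .  t=1,i=1
  [22] #.##. => #  t=0,i=5
  [21] #.#.# => .  t=1,i=7
  [20] #.#.. => .  t=0,i=16
  [19] #..## => .  t=3,i=2
  [18] #..#. => .  t=0,i=13
  [17] #...# => .  t=0,i=8
  [16] #.... => .  t=1,i=16
  [15] .#### => #  t=0,i=1
  [14] .###. => .  t=3,i=9
  [13] .##.# => .  t=3,i=4
  [12] .##.. => .  t=0,i=6
  [11] .#.## => #  t=1,i=0
  [10] .#.#. => .  t=0,i=15
  [9] .#..# => #  t=1,i=10
  [8] .#... => .  t=0,i=17
  [7] ..### => .  t=0,i=0
  [6] ..##. => .  t=0,i=10
  [5] ..#.# => #  t=0,i=14
  [4] ..#.. => .  t=4,i=1
  [3] ...## => #  t=0,i=9
  [2] ...#. => #  t=1,i=18
  [1] ....# => #  t=1,i=17
  [0] ..... => .  t=4,i=4
  bits 01101011010000001000101000101110 = 1799391790

1799391790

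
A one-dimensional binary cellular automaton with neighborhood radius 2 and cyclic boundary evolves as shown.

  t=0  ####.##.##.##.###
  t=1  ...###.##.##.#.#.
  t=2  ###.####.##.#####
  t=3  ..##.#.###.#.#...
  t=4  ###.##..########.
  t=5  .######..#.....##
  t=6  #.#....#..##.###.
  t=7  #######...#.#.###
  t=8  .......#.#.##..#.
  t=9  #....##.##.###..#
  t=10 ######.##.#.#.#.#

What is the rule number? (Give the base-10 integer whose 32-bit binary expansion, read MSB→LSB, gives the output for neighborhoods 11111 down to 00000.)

  ##### -> .   bit 31 = 0  t=0,i=0
  ####. -> .   bit 30 = 0  t=0,i=2
  ###.# -> #   bit 29 = 1  t=0,i=3
  ###.. -> .   bit 28 = 0  t=5,i=6
  ##.## -> #   bit 27 = 1  t=0,i=4
  ##.#. -> #   bit 26 = 1  t=1,i=12
  ##..# -> #   bit 25 = 1  t=4,i=6
  ##... -> #   bit 24 = 1  t=7,i=7
  #.### -> .   bit 23 = 0  t=0,i=14
  #.##. -> #   bit 22 = 1  t=0,i=5
  #.#.# -> #   bit 21 = 1  t=1,i=13
  #.#.. -> #   bit 20 = 1  t=1,i=15
  #..## -> .   bit 19 = 0  t=4,i=7
  #..#. -> .   bit 18 = 0  t=5,i=8
  #...# -> .   bit 17 = 0  t=7,i=8
  #.... -> #   bit 16 = 1  t=1,i=0
  .#### -> #   bit 15 = 1  t=0,i=15
  .###. -> #   bit 14 = 1  t=1,i=4
  .##.# -> .   bit 13 = 0  t=0,i=6
  .##.. -> #   bit 12 = 1  t=4,i=5
  .#.## -> .   bit 11 = 0  t=3,i=6
  .#.#. -> #   bit 10 = 1  t=1,i=14
  .#..# -> .   bit 9 = 0  t=6,i=8
  .#... -> #   bit 8 = 1  t=1,i=16
  ..### -> .   bit 7 = 0  t=1,i=3
  ..##. -> #   bit 6 = 1  t=3,i=2
  ..#.# -> .   bit 5 = 0  t=7,i=10
  ..#.. -> .   bit 4 = 0  t=5,i=9
  ...## -> #   bit 3 = 1  t=1,i=2
  ...#. -> #   bit 2 = 1  t=6,i=6
  ....# -> #   bit 1 = 1  t=1,i=1
  ..... -> .   bit 0 = 0  t=3,i=16
  bits 00101111011100011101010101001110 = 795989326

795989326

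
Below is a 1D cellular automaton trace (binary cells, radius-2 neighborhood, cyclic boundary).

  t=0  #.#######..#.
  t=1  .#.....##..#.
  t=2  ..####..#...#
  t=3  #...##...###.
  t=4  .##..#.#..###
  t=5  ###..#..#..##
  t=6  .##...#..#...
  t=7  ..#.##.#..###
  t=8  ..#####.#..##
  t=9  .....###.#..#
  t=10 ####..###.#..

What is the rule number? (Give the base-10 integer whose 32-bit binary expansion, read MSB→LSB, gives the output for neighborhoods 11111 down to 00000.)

  nb #####: next=.  (t=0,i=4, bit31=0)
  nb ####.: next=#  (t=0,i=7, bit30=1)
  nb ###.#: next=#  (t=3,i=11, bit29=1)
  nb ###..: next=#  (t=0,i=8, bit28=1)
  nb ##.##: next=#  (t=4,i=0, bit27=1)
  nb ##.#.: next=#  (t=3,i=12, bit26=1)
  nb ##..#: next=.  (t=0,i=9, bit25=0)
  nb ##...: next=.  (t=3,i=6, bit24=0)
  nb #.###: next=.  (t=0,i=2, bit23=0)
  nb #.##.: next=#  (t=4,i=1, bit22=1)
  nb #.#.#: next=.  (t=0,i=0, bit21=0)
  nb #.#..: next=.  (t=3,i=0, bit20=0)
  nb #..##: next=.  (t=2,i=1, bit19=0)
  nb #..#.: next=.  (t=0,i=10, bit18=0)
  nb #...#: next=#  (t=2,i=10, bit17=1)
  nb #....: next=#  (t=1,i=3, bit16=1)
  nb .####: next=.  (t=0,i=3, bit15=0)
  nb .###.: next=#  (t=3,i=10, bit14=1)
  nb .##.#: next=#  (t=7,i=5, bit13=1)
  nb .##..: next=#  (t=1,i=8, bit12=1)
  nb .#.##: next=#  (t=0,i=1, bit11=1)
  nb .#.#.: next=.  (t=0,i=12, bit10=0)
  nb .#..#: next=#  (t=1,i=12, bit9=1)
  nb .#...: next=#  (t=1,i=2, bit8=1)
  nb ..###: next=.  (t=2,i=2, bit7=0)
  nb ..##.: next=.  (t=1,i=7, bit6=0)
  nb ..#.#: next=#  (t=0,i=11, bit5=1)
  nb ..#..: next=.  (t=1,i=1, bit4=0)
  nb ...##: next=.  (t=1,i=6, bit3=0)
  nb ...#.: next=#  (t=2,i=11, bit2=1)
  nb ....#: next=#  (t=1,i=5, bit1=1)
  nb .....: next=#  (t=1,i=4, bit0=1)
  bits 01111100010000110111101100100111 = 2084797223

2084797223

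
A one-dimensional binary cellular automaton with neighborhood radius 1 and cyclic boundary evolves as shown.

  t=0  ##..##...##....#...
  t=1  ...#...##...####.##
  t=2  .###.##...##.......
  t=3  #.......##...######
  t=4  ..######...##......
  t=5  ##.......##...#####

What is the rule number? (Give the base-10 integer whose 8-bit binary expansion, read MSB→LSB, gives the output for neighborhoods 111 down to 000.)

  [7] ### => .  t=1,i=13
  [6] ##. => .  t=0,i=1
  [5] #.# => .  t=1,i=16
  [4] #.. => .  t=0,i=2
  [3] .## => .  t=0,i=0
  [2] .#. => #  t=0,i=15
  [1] ..# => #  t=0,i=3
  [0] ... => #  t=0,i=7
  bits 00000111 = 7

7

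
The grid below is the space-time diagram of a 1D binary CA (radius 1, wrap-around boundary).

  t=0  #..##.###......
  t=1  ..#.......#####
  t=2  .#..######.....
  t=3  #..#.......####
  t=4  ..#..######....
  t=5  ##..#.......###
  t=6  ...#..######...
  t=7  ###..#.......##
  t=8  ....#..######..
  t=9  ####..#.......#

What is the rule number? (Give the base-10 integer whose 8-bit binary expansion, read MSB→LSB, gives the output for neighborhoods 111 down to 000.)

  nb ###: next=.  (t=0,i=7, bit7=0)
  nb ##.: next=.  (t=0,i=4, bit6=0)
  nb #.#: next=.  (t=0,i=5, bit5=0)
  nb #..: next=.  (t=0,i=1, bit4=0)
  nb .##: next=.  (t=0,i=3, bit3=0)
  nb .#.: next=.  (t=0,i=0, bit2=0)
  nb ..#: next=#  (t=0,i=2, bit1=1)
  nb ...: next=#  (t=0,i=10, bit0=1)
  bits 00000011 = 3

3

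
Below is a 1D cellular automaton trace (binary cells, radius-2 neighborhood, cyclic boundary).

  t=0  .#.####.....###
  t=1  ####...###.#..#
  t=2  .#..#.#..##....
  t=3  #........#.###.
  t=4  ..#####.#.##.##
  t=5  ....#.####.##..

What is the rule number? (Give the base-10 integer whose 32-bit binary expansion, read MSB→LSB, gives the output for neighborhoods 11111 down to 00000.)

  nb #####: next=#  (t=1,i=1, bit31=1)
  nb ####.: next=.  (t=0,i=5, bit30=0)
  nb ###.#: next=#  (t=0,i=14, bit29=1)
  nb ###..: next=.  (t=0,i=6, bit28=0)
  nb ##.##: next=#  (t=4,i=12, bit27=1)
  nb ##.#.: next=#  (t=0,i=0, bit26=1)
  nb ##..#: next=.  (t=4,i=0, bit25=0)
  nb ##...: next=#  (t=0,i=7, bit24=1)
  nb #.###: next=#  (t=0,i=3, bit23=1)
  nb #.##.: next=.  (t=4,i=10, bit22=0)
  nb #.#.#: next=#  (t=0,i=1, bit21=1)
  nb #.#..: next=.  (t=1,i=11, bit20=0)
  nb #..##: next=.  (t=1,i=13, bit19=0)
  nb #..#.: next=.  (t=2,i=3, bit18=0)
  nb #...#: next=.  (t=1,i=5, bit17=0)
  nb #....: next=#  (t=0,i=8, bit16=1)
  nb .####: next=.  (t=0,i=4, bit15=0)
  nb .###.: next=.  (t=0,i=13, bit14=0)
  nb .##.#: next=#  (t=4,i=11, bit13=1)
  nb .##..: next=.  (t=2,i=10, bit12=0)
  nb .#.##: next=#  (t=0,i=2, bit11=1)
  nb .#.#.: next=.  (t=2,i=5, bit10=0)
  nb .#..#: next=.  (t=1,i=12, bit9=0)
  nb .#...: next=.  (t=3,i=1, bit8=0)
  nb ..###: next=.  (t=0,i=12, bit7=0)
  nb ..##.: next=#  (t=2,i=9, bit6=1)
  nb ..#.#: next=.  (t=2,i=4, bit5=0)
  nb ..#..: next=.  (t=2,i=1, bit4=0)
  nb ...##: next=#  (t=0,i=11, bit3=1)
  nb ...#.: next=#  (t=2,i=0, bit2=1)
  nb ....#: next=.  (t=0,i=10, bit1=0)
  nb .....: next=#  (t=0,i=9, bit0=1)
  bits 10101101101000010010100001001101 = 2913019981

2913019981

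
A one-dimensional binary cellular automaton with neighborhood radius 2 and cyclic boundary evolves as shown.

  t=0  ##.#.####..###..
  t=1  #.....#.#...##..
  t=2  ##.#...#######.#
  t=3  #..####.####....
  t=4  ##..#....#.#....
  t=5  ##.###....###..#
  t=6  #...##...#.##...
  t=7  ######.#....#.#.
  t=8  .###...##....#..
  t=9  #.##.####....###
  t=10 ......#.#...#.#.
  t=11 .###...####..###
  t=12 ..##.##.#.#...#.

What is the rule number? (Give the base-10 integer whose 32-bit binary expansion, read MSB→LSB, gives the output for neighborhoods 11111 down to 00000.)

  #####|#  b31=1 t=2,i=9
  ####.|.  b30=0 t=0,i=7
  ###.#|.  b29=0 t=2,i=1
  ###..|#  b28=1 t=0,i=8
  ##.##|.  b27=0 t=2,i=14
  ##.#.|.  b26=0 t=0,i=2
  ##..#|.  b25=0 t=0,i=9
  ##...|.  b24=0 t=3,i=12
  #.###|.  b23=0 t=0,i=5
  #.##.|.  b22=0 t=6,i=11
  #.#.#|.  b21=0 t=0,i=3
  #.#..|#  b20=1 t=1,i=8
  #..##|.  b19=0 t=0,i=10
  #..#.|#  b18=1 t=1,i=15
  #...#|#  b17=1 t=1,i=10
  #....|.  b16=0 t=1,i=2
  .####|#  b15=1 t=0,i=6
  .###.|#  b14=1 t=0,i=12
  .##.#|.  b13=0 t=0,i=1
  .##..|#  b12=1 t=1,i=13
  .#.##|.  b11=0 t=0,i=4
  .#.#.|#  b10=1 t=1,i=7
  .#..#|#  b9=1 t=3,i=1
  .#...|#  b8=1 t=1,i=1
  ..###|.  b7=0 t=0,i=11
  ..##.|#  b6=1 t=0,i=0
  ..#.#|.  b5=0 t=1,i=6
  ..#..|#  b4=1 t=1,i=0
  ...##|#  b3=1 t=1,i=11
  ...#.|.  b2=0 t=1,i=5
  ....#|.  b1=0 t=1,i=4
  .....|#  b0=1 t=1,i=3
  bits 10010000000101101101011101011001 = 2417416025

2417416025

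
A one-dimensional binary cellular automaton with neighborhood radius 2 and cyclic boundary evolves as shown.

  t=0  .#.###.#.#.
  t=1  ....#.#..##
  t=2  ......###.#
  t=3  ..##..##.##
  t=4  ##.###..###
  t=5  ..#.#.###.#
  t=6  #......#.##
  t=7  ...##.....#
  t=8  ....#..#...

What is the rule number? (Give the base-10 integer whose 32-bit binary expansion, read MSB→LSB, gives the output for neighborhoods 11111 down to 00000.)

2388152961

  ##### -> #   bit 31 = 1  t=4,i=10
  ####. -> .   bit 30 = 0  t=4,i=0
  ###.# -> .   bit 29 = 0  t=0,i=5
  ###.. -> .   bit 28 = 0  t=4,i=5
  ##.## -> #   bit 27 = 1  t=3,i=8
  ##.#. -> #   bit 26 = 1  t=0,i=6
  ##..# -> #   bit 25 = 1  t=3,i=0
  ##... -> .   bit 24 = 0  t=1,i=0
  #.### -> .   bit 23 = 0  t=0,i=3
  #.##. -> #   bit 22 = 1  t=3,i=9
  #.#.# -> .   bit 21 = 0  t=0,i=7
  #.#.. -> #   bit 20 = 1  t=0,i=9
  #..## -> #   bit 19 = 1  t=1,i=8
  #..#. -> .   bit 18 = 0  t=0,i=0
  #...# -> .   bit 17 = 0  t=7,i=1
  #.... -> .   bit 16 = 0  t=1,i=1
  .#### -> .   bit 15 = 0  t=4,i=9
  .###. -> #   bit 14 = 1  t=0,i=4
  .##.# -> .   bit 13 = 0  t=3,i=7
  .##.. -> #   bit 12 = 1  t=1,i=10
  .#.## -> .   bit 11 = 0  t=0,i=2
  .#.#. -> .   bit 10 = 0  t=0,i=8
  .#..# -> #   bit 9 = 1  t=0,i=10
  .#... -> .   bit 8 = 0  t=2,i=0
  ..### -> #   bit 7 = 1  t=2,i=6
  ..##. -> .   bit 6 = 0  t=1,i=9
  ..#.# -> .   bit 5 = 0  t=0,i=1
  ..#.. -> .   bit 4 = 0  t=7,i=10
  ...## -> .   bit 3 = 0  t=2,i=5
  ...#. -> .   bit 2 = 0  t=1,i=3
  ....# -> .   bit 1 = 0  t=1,i=2
  ..... -> #   bit 0 = 1  t=2,i=2
  bits 10001110010110000101001010000001 = 2388152961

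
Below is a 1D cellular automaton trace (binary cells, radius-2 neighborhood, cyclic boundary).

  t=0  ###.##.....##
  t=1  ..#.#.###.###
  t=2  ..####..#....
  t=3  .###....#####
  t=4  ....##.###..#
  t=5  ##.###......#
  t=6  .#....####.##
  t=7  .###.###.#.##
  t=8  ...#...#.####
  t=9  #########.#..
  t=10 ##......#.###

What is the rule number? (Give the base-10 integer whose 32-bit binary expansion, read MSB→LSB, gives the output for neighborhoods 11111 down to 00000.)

561754109

  #####|.  b31=0 t=0,i=0
  ####.|.  b30=0 t=0,i=1
  ###.#|#  b29=1 t=0,i=2
  ###..|.  b28=0 t=1,i=12
  ##.##|.  b27=0 t=0,i=3
  ##.#.|.  b26=0 t=6,i=0
  ##..#|.  b25=0 t=1,i=0
  ##...|#  b24=1 t=0,i=6
  #.###|.  b23=0 t=1,i=6
  #.##.|#  b22=1 t=0,i=4
  #.#.#|#  b21=1 t=1,i=4
  #.#..|#  b20=1 t=6,i=1
  #..##|#  b19=1 t=9,i=12
  #..#.|.  b18=0 t=1,i=1
  #...#|#  b17=1 t=8,i=1
  #....|#  b16=1 t=0,i=7
  .####|#  b15=1 t=0,i=12
  .###.|.  b14=0 t=1,i=7
  .##.#|#  b13=1 t=4,i=5
  .##..|.  b12=0 t=0,i=5
  .#.##|#  b11=1 t=1,i=5
  .#.#.|#  b10=1 t=1,i=3
  .#..#|#  b9=1 t=9,i=11
  .#...|#  b8=1 t=2,i=9
  ..###|#  b7=1 t=0,i=11
  ..##.|#  b6=1 t=4,i=4
  ..#.#|#  b5=1 t=1,i=2
  ..#..|#  b4=1 t=2,i=8
  ...##|#  b3=1 t=0,i=10
  ...#.|#  b2=1 t=8,i=2
  ....#|.  b1=0 t=0,i=9
  .....|#  b0=1 t=0,i=8
  bits 00100001011110111010111111111101 = 561754109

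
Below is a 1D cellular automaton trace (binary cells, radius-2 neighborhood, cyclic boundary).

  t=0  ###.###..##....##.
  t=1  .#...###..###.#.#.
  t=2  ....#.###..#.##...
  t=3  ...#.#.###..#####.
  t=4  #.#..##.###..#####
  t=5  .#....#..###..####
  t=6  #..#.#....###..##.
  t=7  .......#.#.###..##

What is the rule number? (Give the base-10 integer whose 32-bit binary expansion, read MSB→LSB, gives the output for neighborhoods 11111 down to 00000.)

3613521932

  #####|#  b31=1 t=3,i=14
  ####.|#  b30=1 t=3,i=15
  ###.#|.  b29=0 t=0,i=2
  ###..|#  b28=1 t=0,i=6
  ##.##|.  b27=0 t=0,i=3
  ##.#.|#  b26=1 t=1,i=13
  ##..#|#  b25=1 t=0,i=7
  ##...|#  b24=1 t=0,i=11
  #.###|.  b23=0 t=0,i=0
  #.##.|#  b22=1 t=2,i=13
  #.#.#|#  b21=1 t=1,i=14
  #.#..|.  b20=0 t=1,i=16
  #..##|.  b19=0 t=0,i=8
  #..#.|.  b18=0 t=1,i=0
  #...#|.  b17=0 t=1,i=3
  #....|#  b16=1 t=0,i=12
  .####|#  b15=1 t=3,i=13
  .###.|#  b14=1 t=0,i=1
  .##.#|#  b13=1 t=0,i=16
  .##..|#  b12=1 t=0,i=10
  .#.##|#  b11=1 t=2,i=5
  .#.#.|.  b10=0 t=1,i=15
  .#..#|.  b9=0 t=1,i=17
  .#...|.  b8=0 t=1,i=2
  ..###|.  b7=0 t=1,i=5
  ..##.|.  b6=0 t=0,i=9
  ..#.#|.  b5=0 t=2,i=4
  ..#..|.  b4=0 t=1,i=1
  ...##|#  b3=1 t=0,i=14
  ...#.|#  b2=1 t=2,i=3
  ....#|.  b1=0 t=0,i=13
  .....|.  b0=0 t=2,i=0
  bits 11010111011000011111100000001100 = 3613521932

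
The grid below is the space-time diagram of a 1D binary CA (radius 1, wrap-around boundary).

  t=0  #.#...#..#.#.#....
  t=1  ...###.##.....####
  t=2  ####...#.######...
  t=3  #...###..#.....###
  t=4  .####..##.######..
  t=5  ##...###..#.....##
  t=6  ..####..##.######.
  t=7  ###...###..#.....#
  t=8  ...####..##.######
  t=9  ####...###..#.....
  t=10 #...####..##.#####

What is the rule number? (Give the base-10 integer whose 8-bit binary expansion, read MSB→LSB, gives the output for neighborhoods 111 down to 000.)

  ###|.  b7=0 t=1,i=4
  ##.|.  b6=0 t=1,i=5
  #.#|.  b5=0 t=0,i=1
  #..|#  b4=1 t=0,i=3
  .##|#  b3=1 t=1,i=3
  .#.|.  b2=0 t=0,i=0
  ..#|#  b1=1 t=0,i=5
  ...|#  b0=1 t=0,i=4
  bits 00011011 = 27

27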